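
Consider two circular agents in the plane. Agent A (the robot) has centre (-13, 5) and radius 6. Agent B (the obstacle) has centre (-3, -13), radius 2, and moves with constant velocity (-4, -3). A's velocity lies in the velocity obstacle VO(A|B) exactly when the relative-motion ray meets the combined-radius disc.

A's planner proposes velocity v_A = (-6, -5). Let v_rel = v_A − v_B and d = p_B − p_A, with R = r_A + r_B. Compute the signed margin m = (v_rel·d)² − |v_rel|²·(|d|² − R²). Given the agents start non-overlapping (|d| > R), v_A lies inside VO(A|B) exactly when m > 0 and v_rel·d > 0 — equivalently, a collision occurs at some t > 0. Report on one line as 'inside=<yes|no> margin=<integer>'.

d = (10, -18),  |d|² = 424;  R = 6+2 = 8,  c = 424−8² = 360
v_rel = (-2, -2),  |v_rel|² = 8;  v_rel·d = (-2)·(10) + (-2)·(-18) = 16
8·t² − 32·t + 360 = 0  ⇒  m = 16² − 8·360 = -2624
m = -2624 < 0,  v_rel·d = 16 > 0  ⇒  outside

inside=no margin=-2624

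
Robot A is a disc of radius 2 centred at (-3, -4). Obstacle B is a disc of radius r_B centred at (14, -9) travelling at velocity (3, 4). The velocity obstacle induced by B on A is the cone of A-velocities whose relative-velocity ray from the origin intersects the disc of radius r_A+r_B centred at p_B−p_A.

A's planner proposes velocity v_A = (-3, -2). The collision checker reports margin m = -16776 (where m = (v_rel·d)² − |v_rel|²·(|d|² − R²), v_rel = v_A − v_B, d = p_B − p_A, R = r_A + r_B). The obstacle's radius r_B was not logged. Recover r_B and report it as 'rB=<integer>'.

m = -16776
d = (17, -5);  v_rel = (-6, -6),  |v_rel|² = 72
v_rel×d = (-6)·(-5) − (-6)·(17) = 132
since m = R²·72 − 132²:  R² = (17424 + -16776) / 72 = 9
R = √9 = 3  ⇒  r_B = 3 − 2 = 1

rB=1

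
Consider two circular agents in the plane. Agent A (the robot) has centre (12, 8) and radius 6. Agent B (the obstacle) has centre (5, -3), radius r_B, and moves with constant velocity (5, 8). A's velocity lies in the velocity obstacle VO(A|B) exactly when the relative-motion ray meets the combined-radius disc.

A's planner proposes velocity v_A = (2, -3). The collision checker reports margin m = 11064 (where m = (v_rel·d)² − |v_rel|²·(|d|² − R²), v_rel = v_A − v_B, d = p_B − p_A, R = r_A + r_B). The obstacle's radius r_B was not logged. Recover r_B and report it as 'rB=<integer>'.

m = 11064
d = (-7, -11);  v_rel = (-3, -11),  |v_rel|² = 130
v_rel×d = (-3)·(-11) − (-11)·(-7) = -44
since m = R²·130 − (-44)²:  R² = (1936 + 11064) / 130 = 100
R = √100 = 10  ⇒  r_B = 10 − 6 = 4

rB=4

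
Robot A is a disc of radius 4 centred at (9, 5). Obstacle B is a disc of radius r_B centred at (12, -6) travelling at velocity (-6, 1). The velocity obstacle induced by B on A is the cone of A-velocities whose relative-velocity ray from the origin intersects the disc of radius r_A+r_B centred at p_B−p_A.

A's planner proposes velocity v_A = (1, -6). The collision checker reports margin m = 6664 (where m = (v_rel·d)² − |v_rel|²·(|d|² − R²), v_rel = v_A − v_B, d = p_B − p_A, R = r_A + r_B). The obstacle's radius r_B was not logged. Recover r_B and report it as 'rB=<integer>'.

m = 6664
d = (3, -11);  v_rel = (7, -7),  |v_rel|² = 98
v_rel×d = (7)·(-11) − (-7)·(3) = -56
since m = R²·98 − (-56)²:  R² = (3136 + 6664) / 98 = 100
R = √100 = 10  ⇒  r_B = 10 − 4 = 6

rB=6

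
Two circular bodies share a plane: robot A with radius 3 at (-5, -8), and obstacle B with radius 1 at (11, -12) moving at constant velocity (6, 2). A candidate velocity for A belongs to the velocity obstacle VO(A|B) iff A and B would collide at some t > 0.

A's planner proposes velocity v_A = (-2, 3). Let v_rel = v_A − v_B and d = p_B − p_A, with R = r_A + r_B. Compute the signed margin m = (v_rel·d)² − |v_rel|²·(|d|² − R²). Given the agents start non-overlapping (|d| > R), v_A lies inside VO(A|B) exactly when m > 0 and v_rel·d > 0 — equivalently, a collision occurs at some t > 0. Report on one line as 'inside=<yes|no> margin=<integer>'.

d = (16, -4),  |d|² = 272;  R = 3+1 = 4,  c = 272−4² = 256
v_rel = (-8, 1),  |v_rel|² = 65;  v_rel·d = (-8)·(16) + (1)·(-4) = -132
65·t² + 264·t + 256 = 0  ⇒  m = (-132)² − 65·256 = 784
m = 784 > 0,  v_rel·d = -132 < 0  ⇒  outside

inside=no margin=784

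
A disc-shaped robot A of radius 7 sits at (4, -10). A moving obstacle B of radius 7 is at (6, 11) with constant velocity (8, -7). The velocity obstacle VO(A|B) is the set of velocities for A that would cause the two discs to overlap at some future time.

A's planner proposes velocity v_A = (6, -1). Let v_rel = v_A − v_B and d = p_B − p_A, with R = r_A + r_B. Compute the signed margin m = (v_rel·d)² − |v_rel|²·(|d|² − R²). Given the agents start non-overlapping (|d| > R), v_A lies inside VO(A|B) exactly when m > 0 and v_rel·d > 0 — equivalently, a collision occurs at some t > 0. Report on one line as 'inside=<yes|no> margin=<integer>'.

d = (2, 21),  |d|² = 445;  R = 7+7 = 14,  c = 445−14² = 249
v_rel = (-2, 6),  |v_rel|² = 40;  v_rel·d = (-2)·(2) + (6)·(21) = 122
40·t² − 244·t + 249 = 0  ⇒  m = 122² − 40·249 = 4924
m = 4924 > 0,  v_rel·d = 122 > 0  ⇒  inside

inside=yes margin=4924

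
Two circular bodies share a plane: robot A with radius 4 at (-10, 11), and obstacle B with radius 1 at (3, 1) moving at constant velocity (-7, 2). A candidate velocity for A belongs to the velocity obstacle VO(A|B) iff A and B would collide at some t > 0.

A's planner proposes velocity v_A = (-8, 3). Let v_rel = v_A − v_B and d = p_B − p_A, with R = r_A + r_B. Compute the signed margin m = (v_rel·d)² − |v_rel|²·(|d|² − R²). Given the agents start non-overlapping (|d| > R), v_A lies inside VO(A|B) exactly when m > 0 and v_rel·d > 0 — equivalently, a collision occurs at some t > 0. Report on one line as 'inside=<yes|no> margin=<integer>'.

d = (13, -10),  |d|² = 269;  R = 4+1 = 5,  c = 269−5² = 244
v_rel = (-1, 1),  |v_rel|² = 2;  v_rel·d = (-1)·(13) + (1)·(-10) = -23
2·t² + 46·t + 244 = 0  ⇒  m = (-23)² − 2·244 = 41
m = 41 > 0,  v_rel·d = -23 < 0  ⇒  outside

inside=no margin=41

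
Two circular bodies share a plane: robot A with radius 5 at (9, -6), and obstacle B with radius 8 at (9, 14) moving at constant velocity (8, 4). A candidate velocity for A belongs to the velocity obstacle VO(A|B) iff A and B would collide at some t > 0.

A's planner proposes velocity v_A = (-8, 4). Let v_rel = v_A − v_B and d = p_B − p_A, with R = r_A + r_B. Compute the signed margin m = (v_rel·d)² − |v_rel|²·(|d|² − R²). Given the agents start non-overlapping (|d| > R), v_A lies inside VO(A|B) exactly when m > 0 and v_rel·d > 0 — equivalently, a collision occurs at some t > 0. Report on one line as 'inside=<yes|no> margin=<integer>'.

d = (0, 20),  |d|² = 400;  R = 5+8 = 13,  c = 400−13² = 231
v_rel = (-16, 0),  |v_rel|² = 256;  v_rel·d = (-16)·(0) + (0)·(20) = 0
256·t² − 0·t + 231 = 0  ⇒  m = 0² − 256·231 = -59136
m = -59136 < 0,  v_rel·d = 0 = 0  ⇒  outside

inside=no margin=-59136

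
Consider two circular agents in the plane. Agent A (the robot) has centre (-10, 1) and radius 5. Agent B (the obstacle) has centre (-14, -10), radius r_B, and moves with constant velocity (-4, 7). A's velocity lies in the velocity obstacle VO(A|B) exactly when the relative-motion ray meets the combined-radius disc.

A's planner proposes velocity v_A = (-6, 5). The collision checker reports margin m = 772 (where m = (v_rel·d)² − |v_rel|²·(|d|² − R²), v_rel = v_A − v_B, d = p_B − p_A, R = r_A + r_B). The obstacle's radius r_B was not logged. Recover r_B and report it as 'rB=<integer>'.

m = 772
d = (-4, -11);  v_rel = (-2, -2),  |v_rel|² = 8
v_rel×d = (-2)·(-11) − (-2)·(-4) = 14
since m = R²·8 − 14²:  R² = (196 + 772) / 8 = 121
R = √121 = 11  ⇒  r_B = 11 − 5 = 6

rB=6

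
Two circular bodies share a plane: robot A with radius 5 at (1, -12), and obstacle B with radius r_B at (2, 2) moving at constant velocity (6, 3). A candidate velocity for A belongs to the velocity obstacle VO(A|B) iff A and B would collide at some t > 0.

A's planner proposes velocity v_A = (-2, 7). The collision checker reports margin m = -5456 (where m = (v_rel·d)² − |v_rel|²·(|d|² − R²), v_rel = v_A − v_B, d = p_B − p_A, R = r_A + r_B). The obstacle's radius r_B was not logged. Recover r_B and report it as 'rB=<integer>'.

m = -5456
d = (1, 14);  v_rel = (-8, 4),  |v_rel|² = 80
v_rel×d = (-8)·(14) − (4)·(1) = -116
since m = R²·80 − (-116)²:  R² = (13456 + -5456) / 80 = 100
R = √100 = 10  ⇒  r_B = 10 − 5 = 5

rB=5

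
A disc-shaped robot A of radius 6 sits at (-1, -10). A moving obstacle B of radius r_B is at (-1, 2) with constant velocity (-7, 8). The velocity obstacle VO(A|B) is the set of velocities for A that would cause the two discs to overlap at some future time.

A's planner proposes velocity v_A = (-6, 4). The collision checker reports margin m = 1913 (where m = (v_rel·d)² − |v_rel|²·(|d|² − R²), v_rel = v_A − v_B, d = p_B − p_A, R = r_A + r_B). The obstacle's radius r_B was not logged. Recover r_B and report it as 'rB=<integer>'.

m = 1913
d = (0, 12);  v_rel = (1, -4),  |v_rel|² = 17
v_rel×d = (1)·(12) − (-4)·(0) = 12
since m = R²·17 − 12²:  R² = (144 + 1913) / 17 = 121
R = √121 = 11  ⇒  r_B = 11 − 6 = 5

rB=5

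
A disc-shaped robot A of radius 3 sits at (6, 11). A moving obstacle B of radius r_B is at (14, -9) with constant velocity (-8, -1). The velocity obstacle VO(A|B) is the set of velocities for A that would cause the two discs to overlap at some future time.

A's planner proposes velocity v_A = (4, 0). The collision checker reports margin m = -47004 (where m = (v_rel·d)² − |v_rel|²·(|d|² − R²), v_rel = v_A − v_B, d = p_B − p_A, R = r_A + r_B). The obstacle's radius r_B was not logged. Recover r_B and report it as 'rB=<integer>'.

m = -47004
d = (8, -20);  v_rel = (12, 1),  |v_rel|² = 145
v_rel×d = (12)·(-20) − (1)·(8) = -248
since m = R²·145 − (-248)²:  R² = (61504 + -47004) / 145 = 100
R = √100 = 10  ⇒  r_B = 10 − 3 = 7

rB=7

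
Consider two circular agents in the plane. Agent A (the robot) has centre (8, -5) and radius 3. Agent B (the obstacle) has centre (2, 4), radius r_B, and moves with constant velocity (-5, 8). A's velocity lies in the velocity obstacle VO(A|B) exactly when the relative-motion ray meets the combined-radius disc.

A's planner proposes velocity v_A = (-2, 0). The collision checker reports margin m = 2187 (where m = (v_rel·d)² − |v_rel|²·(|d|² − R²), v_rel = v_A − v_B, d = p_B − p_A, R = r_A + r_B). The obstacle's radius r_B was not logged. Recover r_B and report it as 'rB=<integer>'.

m = 2187
d = (-6, 9);  v_rel = (3, -8),  |v_rel|² = 73
v_rel×d = (3)·(9) − (-8)·(-6) = -21
since m = R²·73 − (-21)²:  R² = (441 + 2187) / 73 = 36
R = √36 = 6  ⇒  r_B = 6 − 3 = 3

rB=3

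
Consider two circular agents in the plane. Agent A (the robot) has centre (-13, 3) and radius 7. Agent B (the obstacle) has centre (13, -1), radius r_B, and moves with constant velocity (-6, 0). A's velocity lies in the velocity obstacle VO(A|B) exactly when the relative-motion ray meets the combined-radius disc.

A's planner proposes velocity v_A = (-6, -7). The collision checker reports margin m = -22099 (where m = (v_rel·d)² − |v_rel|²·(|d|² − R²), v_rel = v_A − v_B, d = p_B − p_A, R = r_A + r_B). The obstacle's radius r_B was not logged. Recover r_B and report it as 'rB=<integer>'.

m = -22099
d = (26, -4);  v_rel = (0, -7),  |v_rel|² = 49
v_rel×d = (0)·(-4) − (-7)·(26) = 182
since m = R²·49 − 182²:  R² = (33124 + -22099) / 49 = 225
R = √225 = 15  ⇒  r_B = 15 − 7 = 8

rB=8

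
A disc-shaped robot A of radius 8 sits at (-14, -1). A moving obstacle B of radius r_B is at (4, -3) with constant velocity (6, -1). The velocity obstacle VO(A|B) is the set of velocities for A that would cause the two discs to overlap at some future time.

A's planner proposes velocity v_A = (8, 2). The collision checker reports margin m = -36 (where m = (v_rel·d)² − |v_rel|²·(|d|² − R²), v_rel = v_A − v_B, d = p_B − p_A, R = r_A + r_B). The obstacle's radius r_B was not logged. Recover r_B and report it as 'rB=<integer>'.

m = -36
d = (18, -2);  v_rel = (2, 3),  |v_rel|² = 13
v_rel×d = (2)·(-2) − (3)·(18) = -58
since m = R²·13 − (-58)²:  R² = (3364 + -36) / 13 = 256
R = √256 = 16  ⇒  r_B = 16 − 8 = 8

rB=8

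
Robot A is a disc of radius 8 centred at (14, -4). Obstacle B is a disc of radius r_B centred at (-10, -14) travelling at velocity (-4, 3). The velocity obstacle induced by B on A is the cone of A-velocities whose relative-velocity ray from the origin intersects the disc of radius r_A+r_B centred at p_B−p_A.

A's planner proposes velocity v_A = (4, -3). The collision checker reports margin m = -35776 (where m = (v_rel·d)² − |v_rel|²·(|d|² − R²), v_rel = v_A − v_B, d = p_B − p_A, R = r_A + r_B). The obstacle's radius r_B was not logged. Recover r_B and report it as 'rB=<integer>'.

m = -35776
d = (-24, -10);  v_rel = (8, -6),  |v_rel|² = 100
v_rel×d = (8)·(-10) − (-6)·(-24) = -224
since m = R²·100 − (-224)²:  R² = (50176 + -35776) / 100 = 144
R = √144 = 12  ⇒  r_B = 12 − 8 = 4

rB=4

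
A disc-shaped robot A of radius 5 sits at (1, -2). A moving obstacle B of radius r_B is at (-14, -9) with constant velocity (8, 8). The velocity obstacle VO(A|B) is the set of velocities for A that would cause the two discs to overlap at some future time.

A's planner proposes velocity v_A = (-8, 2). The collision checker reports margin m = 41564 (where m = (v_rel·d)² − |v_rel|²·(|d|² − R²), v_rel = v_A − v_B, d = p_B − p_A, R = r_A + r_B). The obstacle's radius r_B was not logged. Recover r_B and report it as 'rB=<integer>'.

m = 41564
d = (-15, -7);  v_rel = (-16, -6),  |v_rel|² = 292
v_rel×d = (-16)·(-7) − (-6)·(-15) = 22
since m = R²·292 − 22²:  R² = (484 + 41564) / 292 = 144
R = √144 = 12  ⇒  r_B = 12 − 5 = 7

rB=7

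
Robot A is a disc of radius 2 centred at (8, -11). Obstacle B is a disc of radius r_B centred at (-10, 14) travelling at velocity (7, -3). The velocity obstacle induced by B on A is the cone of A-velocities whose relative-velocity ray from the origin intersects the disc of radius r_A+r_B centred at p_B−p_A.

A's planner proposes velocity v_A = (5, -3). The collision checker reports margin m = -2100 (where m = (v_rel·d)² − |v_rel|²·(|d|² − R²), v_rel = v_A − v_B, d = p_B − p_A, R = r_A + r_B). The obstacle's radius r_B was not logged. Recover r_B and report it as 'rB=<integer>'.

m = -2100
d = (-18, 25);  v_rel = (-2, 0),  |v_rel|² = 4
v_rel×d = (-2)·(25) − (0)·(-18) = -50
since m = R²·4 − (-50)²:  R² = (2500 + -2100) / 4 = 100
R = √100 = 10  ⇒  r_B = 10 − 2 = 8

rB=8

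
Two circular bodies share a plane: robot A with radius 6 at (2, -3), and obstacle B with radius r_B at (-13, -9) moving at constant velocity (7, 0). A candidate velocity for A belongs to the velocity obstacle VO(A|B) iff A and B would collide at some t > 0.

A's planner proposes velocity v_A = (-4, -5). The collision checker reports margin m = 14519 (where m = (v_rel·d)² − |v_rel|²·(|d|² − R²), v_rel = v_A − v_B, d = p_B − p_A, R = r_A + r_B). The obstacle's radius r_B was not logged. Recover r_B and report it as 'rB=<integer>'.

m = 14519
d = (-15, -6);  v_rel = (-11, -5),  |v_rel|² = 146
v_rel×d = (-11)·(-6) − (-5)·(-15) = -9
since m = R²·146 − (-9)²:  R² = (81 + 14519) / 146 = 100
R = √100 = 10  ⇒  r_B = 10 − 6 = 4

rB=4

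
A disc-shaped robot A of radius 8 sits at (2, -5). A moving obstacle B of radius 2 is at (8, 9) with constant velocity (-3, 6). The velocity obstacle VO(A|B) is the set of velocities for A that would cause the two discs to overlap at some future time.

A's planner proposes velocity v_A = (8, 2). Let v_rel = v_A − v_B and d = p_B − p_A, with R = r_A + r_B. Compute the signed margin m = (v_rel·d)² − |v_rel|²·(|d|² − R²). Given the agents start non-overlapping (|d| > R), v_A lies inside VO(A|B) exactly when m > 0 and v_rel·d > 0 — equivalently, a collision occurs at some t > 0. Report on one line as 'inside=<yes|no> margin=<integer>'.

d = (6, 14),  |d|² = 232;  R = 8+2 = 10,  c = 232−10² = 132
v_rel = (11, -4),  |v_rel|² = 137;  v_rel·d = (11)·(6) + (-4)·(14) = 10
137·t² − 20·t + 132 = 0  ⇒  m = 10² − 137·132 = -17984
m = -17984 < 0,  v_rel·d = 10 > 0  ⇒  outside

inside=no margin=-17984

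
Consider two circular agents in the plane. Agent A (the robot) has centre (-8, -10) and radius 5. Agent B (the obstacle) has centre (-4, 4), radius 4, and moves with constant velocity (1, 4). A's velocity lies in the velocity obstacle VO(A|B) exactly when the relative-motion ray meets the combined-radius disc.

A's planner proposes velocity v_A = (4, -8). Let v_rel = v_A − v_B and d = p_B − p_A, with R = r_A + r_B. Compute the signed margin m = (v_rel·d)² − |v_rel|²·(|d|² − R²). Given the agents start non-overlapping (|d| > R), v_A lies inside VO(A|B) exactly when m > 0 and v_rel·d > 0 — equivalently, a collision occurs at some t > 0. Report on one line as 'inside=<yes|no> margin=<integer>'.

d = (4, 14),  |d|² = 212;  R = 5+4 = 9,  c = 212−9² = 131
v_rel = (3, -12),  |v_rel|² = 153;  v_rel·d = (3)·(4) + (-12)·(14) = -156
153·t² + 312·t + 131 = 0  ⇒  m = (-156)² − 153·131 = 4293
m = 4293 > 0,  v_rel·d = -156 < 0  ⇒  outside

inside=no margin=4293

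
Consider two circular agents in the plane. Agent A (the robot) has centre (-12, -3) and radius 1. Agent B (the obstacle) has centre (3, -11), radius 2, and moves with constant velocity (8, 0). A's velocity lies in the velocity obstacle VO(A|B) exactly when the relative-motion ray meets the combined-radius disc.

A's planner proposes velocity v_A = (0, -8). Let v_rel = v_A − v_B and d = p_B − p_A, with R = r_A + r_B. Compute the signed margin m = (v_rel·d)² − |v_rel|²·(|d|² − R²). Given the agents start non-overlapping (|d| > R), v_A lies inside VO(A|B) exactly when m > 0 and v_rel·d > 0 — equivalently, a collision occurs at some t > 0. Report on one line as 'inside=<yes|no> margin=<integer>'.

d = (15, -8),  |d|² = 289;  R = 1+2 = 3,  c = 289−3² = 280
v_rel = (-8, -8),  |v_rel|² = 128;  v_rel·d = (-8)·(15) + (-8)·(-8) = -56
128·t² + 112·t + 280 = 0  ⇒  m = (-56)² − 128·280 = -32704
m = -32704 < 0,  v_rel·d = -56 < 0  ⇒  outside

inside=no margin=-32704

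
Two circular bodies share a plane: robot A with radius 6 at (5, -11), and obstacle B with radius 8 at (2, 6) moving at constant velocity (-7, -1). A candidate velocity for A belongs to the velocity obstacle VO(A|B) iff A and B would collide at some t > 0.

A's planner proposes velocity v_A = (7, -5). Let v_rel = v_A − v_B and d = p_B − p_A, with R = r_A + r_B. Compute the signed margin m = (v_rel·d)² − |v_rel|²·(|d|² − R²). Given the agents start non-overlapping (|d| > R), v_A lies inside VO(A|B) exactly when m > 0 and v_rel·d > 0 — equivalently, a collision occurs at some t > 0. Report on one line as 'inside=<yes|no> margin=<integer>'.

d = (-3, 17),  |d|² = 298;  R = 6+8 = 14,  c = 298−14² = 102
v_rel = (14, -4),  |v_rel|² = 212;  v_rel·d = (14)·(-3) + (-4)·(17) = -110
212·t² + 220·t + 102 = 0  ⇒  m = (-110)² − 212·102 = -9524
m = -9524 < 0,  v_rel·d = -110 < 0  ⇒  outside

inside=no margin=-9524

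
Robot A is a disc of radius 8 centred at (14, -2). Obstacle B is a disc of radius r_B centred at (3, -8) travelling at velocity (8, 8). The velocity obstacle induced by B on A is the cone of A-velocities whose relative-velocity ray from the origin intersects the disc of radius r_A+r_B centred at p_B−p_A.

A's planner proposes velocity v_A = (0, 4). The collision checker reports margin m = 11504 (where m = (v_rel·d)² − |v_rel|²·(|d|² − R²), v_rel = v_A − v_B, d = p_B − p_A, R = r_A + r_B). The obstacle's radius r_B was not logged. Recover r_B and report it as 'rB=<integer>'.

m = 11504
d = (-11, -6);  v_rel = (-8, -4),  |v_rel|² = 80
v_rel×d = (-8)·(-6) − (-4)·(-11) = 4
since m = R²·80 − 4²:  R² = (16 + 11504) / 80 = 144
R = √144 = 12  ⇒  r_B = 12 − 8 = 4

rB=4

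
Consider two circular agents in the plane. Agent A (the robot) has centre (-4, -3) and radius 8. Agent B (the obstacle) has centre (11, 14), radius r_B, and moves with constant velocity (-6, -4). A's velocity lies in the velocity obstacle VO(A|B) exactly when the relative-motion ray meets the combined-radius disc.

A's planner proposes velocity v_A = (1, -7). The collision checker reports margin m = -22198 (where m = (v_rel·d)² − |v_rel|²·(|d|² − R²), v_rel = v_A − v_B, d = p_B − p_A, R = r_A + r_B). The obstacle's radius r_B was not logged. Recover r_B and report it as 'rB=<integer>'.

m = -22198
d = (15, 17);  v_rel = (7, -3),  |v_rel|² = 58
v_rel×d = (7)·(17) − (-3)·(15) = 164
since m = R²·58 − 164²:  R² = (26896 + -22198) / 58 = 81
R = √81 = 9  ⇒  r_B = 9 − 8 = 1

rB=1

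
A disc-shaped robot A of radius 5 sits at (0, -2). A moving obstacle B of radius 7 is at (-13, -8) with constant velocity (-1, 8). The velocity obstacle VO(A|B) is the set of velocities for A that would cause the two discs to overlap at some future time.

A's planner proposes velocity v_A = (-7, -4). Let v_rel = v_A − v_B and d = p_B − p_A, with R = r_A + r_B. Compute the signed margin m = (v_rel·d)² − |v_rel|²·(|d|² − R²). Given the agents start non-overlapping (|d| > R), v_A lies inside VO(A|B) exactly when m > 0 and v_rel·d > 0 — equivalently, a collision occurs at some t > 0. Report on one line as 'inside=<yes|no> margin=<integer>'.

d = (-13, -6),  |d|² = 205;  R = 5+7 = 12,  c = 205−12² = 61
v_rel = (-6, -12),  |v_rel|² = 180;  v_rel·d = (-6)·(-13) + (-12)·(-6) = 150
180·t² − 300·t + 61 = 0  ⇒  m = 150² − 180·61 = 11520
m = 11520 > 0,  v_rel·d = 150 > 0  ⇒  inside

inside=yes margin=11520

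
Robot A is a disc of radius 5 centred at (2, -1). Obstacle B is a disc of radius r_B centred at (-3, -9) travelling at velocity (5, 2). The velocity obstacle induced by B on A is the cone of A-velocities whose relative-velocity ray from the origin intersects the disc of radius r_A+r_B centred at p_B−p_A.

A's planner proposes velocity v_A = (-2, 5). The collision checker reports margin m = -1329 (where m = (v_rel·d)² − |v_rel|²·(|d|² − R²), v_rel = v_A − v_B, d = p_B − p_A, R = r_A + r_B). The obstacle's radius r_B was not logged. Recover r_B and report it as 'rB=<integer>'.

m = -1329
d = (-5, -8);  v_rel = (-7, 3),  |v_rel|² = 58
v_rel×d = (-7)·(-8) − (3)·(-5) = 71
since m = R²·58 − 71²:  R² = (5041 + -1329) / 58 = 64
R = √64 = 8  ⇒  r_B = 8 − 5 = 3

rB=3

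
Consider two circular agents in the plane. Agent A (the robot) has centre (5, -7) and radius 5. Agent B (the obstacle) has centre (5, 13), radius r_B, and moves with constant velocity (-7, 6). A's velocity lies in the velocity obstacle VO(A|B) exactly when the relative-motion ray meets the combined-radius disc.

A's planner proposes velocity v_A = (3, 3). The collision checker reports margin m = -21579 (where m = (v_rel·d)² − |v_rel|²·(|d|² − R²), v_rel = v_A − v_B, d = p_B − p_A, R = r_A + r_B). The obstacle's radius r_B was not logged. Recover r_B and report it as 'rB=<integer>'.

m = -21579
d = (0, 20);  v_rel = (10, -3),  |v_rel|² = 109
v_rel×d = (10)·(20) − (-3)·(0) = 200
since m = R²·109 − 200²:  R² = (40000 + -21579) / 109 = 169
R = √169 = 13  ⇒  r_B = 13 − 5 = 8

rB=8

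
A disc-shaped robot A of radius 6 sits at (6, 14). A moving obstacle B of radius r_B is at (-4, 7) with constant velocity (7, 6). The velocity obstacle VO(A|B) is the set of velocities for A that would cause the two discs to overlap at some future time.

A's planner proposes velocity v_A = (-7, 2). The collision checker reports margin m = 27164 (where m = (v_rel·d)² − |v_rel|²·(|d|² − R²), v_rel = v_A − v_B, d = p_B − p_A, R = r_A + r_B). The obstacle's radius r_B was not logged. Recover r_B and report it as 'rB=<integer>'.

m = 27164
d = (-10, -7);  v_rel = (-14, -4),  |v_rel|² = 212
v_rel×d = (-14)·(-7) − (-4)·(-10) = 58
since m = R²·212 − 58²:  R² = (3364 + 27164) / 212 = 144
R = √144 = 12  ⇒  r_B = 12 − 6 = 6

rB=6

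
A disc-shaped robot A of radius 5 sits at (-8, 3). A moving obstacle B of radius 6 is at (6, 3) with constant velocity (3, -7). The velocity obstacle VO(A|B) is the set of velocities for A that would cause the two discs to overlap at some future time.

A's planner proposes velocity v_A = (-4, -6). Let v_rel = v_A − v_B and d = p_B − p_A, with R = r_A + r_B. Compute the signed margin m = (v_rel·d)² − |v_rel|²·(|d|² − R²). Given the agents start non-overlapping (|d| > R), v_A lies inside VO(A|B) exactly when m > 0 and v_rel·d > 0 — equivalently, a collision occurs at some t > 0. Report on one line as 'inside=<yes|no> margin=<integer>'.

d = (14, 0),  |d|² = 196;  R = 5+6 = 11,  c = 196−11² = 75
v_rel = (-7, 1),  |v_rel|² = 50;  v_rel·d = (-7)·(14) + (1)·(0) = -98
50·t² + 196·t + 75 = 0  ⇒  m = (-98)² − 50·75 = 5854
m = 5854 > 0,  v_rel·d = -98 < 0  ⇒  outside

inside=no margin=5854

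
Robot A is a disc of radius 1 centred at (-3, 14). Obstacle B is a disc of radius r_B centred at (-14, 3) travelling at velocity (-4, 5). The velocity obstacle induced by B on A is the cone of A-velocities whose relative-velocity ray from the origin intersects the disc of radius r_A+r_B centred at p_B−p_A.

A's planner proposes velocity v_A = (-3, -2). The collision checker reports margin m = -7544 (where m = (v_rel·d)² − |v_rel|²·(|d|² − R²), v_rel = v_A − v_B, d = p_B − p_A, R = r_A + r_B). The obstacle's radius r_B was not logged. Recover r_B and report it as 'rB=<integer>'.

m = -7544
d = (-11, -11);  v_rel = (1, -7),  |v_rel|² = 50
v_rel×d = (1)·(-11) − (-7)·(-11) = -88
since m = R²·50 − (-88)²:  R² = (7744 + -7544) / 50 = 4
R = √4 = 2  ⇒  r_B = 2 − 1 = 1

rB=1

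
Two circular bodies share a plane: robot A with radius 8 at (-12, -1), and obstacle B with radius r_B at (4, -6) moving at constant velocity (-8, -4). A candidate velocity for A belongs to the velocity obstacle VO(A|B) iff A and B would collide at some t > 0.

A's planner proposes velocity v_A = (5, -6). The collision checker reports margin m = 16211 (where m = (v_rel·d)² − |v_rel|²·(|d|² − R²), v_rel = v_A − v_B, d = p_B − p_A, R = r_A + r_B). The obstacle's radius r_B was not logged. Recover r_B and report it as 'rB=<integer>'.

m = 16211
d = (16, -5);  v_rel = (13, -2),  |v_rel|² = 173
v_rel×d = (13)·(-5) − (-2)·(16) = -33
since m = R²·173 − (-33)²:  R² = (1089 + 16211) / 173 = 100
R = √100 = 10  ⇒  r_B = 10 − 8 = 2

rB=2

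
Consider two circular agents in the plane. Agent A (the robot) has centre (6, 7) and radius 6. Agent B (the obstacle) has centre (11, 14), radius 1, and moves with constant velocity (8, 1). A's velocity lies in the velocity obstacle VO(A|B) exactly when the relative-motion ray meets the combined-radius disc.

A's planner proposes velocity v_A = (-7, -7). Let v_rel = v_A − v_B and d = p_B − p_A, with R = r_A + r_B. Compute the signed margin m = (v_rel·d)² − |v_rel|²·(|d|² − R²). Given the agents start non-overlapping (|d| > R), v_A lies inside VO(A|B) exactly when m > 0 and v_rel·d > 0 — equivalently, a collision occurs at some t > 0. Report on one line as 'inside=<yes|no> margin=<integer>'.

d = (5, 7),  |d|² = 74;  R = 6+1 = 7,  c = 74−7² = 25
v_rel = (-15, -8),  |v_rel|² = 289;  v_rel·d = (-15)·(5) + (-8)·(7) = -131
289·t² + 262·t + 25 = 0  ⇒  m = (-131)² − 289·25 = 9936
m = 9936 > 0,  v_rel·d = -131 < 0  ⇒  outside

inside=no margin=9936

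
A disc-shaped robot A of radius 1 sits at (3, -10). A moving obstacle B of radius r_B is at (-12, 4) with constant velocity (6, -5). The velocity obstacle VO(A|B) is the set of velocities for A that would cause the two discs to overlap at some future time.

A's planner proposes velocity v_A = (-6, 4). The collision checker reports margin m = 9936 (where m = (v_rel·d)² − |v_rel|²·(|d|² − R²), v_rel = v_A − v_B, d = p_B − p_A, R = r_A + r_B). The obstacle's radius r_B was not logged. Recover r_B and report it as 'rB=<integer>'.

m = 9936
d = (-15, 14);  v_rel = (-12, 9),  |v_rel|² = 225
v_rel×d = (-12)·(14) − (9)·(-15) = -33
since m = R²·225 − (-33)²:  R² = (1089 + 9936) / 225 = 49
R = √49 = 7  ⇒  r_B = 7 − 1 = 6

rB=6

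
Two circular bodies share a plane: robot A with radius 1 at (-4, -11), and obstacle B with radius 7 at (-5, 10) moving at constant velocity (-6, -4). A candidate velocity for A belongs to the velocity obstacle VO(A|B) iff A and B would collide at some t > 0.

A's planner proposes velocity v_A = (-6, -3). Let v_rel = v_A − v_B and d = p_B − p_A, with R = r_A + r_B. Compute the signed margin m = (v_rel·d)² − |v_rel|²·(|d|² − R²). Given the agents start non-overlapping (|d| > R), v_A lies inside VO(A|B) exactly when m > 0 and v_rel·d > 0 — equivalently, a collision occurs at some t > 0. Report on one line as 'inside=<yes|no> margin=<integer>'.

d = (-1, 21),  |d|² = 442;  R = 1+7 = 8,  c = 442−8² = 378
v_rel = (0, 1),  |v_rel|² = 1;  v_rel·d = (0)·(-1) + (1)·(21) = 21
1·t² − 42·t + 378 = 0  ⇒  m = 21² − 1·378 = 63
m = 63 > 0,  v_rel·d = 21 > 0  ⇒  inside

inside=yes margin=63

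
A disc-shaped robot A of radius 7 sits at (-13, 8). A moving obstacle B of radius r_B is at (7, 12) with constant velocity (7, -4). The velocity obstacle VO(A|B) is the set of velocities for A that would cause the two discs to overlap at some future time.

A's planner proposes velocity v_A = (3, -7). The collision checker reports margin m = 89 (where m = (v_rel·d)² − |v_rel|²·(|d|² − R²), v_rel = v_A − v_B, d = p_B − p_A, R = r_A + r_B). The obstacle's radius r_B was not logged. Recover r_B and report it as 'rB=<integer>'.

m = 89
d = (20, 4);  v_rel = (-4, -3),  |v_rel|² = 25
v_rel×d = (-4)·(4) − (-3)·(20) = 44
since m = R²·25 − 44²:  R² = (1936 + 89) / 25 = 81
R = √81 = 9  ⇒  r_B = 9 − 7 = 2

rB=2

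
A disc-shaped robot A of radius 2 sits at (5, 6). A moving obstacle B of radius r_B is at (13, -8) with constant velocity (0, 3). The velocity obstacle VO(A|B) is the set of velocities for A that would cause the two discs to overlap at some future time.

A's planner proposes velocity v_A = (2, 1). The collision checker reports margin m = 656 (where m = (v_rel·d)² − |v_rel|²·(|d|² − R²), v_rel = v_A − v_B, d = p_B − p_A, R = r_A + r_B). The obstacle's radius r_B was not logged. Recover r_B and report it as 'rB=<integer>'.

m = 656
d = (8, -14);  v_rel = (2, -2),  |v_rel|² = 8
v_rel×d = (2)·(-14) − (-2)·(8) = -12
since m = R²·8 − (-12)²:  R² = (144 + 656) / 8 = 100
R = √100 = 10  ⇒  r_B = 10 − 2 = 8

rB=8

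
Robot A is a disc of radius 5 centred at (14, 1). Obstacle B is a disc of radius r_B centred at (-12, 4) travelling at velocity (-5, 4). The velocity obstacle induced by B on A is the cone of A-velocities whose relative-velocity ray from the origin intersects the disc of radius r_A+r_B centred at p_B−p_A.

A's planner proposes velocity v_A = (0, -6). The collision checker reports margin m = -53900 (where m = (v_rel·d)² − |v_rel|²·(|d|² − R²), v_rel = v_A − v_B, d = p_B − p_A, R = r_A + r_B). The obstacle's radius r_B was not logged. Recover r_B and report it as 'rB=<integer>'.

m = -53900
d = (-26, 3);  v_rel = (5, -10),  |v_rel|² = 125
v_rel×d = (5)·(3) − (-10)·(-26) = -245
since m = R²·125 − (-245)²:  R² = (60025 + -53900) / 125 = 49
R = √49 = 7  ⇒  r_B = 7 − 5 = 2

rB=2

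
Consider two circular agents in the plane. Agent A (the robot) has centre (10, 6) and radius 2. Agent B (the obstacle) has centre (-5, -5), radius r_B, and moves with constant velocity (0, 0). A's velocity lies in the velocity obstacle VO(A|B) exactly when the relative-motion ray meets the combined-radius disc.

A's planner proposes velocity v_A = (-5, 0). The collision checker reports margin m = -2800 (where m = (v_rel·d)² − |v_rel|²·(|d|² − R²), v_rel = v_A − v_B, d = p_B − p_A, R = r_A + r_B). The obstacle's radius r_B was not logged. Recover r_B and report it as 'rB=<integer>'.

m = -2800
d = (-15, -11);  v_rel = (-5, 0),  |v_rel|² = 25
v_rel×d = (-5)·(-11) − (0)·(-15) = 55
since m = R²·25 − 55²:  R² = (3025 + -2800) / 25 = 9
R = √9 = 3  ⇒  r_B = 3 − 2 = 1

rB=1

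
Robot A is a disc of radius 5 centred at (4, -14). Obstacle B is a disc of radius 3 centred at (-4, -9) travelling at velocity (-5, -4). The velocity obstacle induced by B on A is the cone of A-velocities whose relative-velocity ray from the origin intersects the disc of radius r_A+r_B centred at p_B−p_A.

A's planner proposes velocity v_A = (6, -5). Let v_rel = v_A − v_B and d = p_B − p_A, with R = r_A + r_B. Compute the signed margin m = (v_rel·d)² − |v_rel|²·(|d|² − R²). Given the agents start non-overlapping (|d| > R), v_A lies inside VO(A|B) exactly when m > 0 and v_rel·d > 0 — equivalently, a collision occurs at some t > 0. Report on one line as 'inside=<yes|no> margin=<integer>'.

d = (-8, 5),  |d|² = 89;  R = 5+3 = 8,  c = 89−8² = 25
v_rel = (11, -1),  |v_rel|² = 122;  v_rel·d = (11)·(-8) + (-1)·(5) = -93
122·t² + 186·t + 25 = 0  ⇒  m = (-93)² − 122·25 = 5599
m = 5599 > 0,  v_rel·d = -93 < 0  ⇒  outside

inside=no margin=5599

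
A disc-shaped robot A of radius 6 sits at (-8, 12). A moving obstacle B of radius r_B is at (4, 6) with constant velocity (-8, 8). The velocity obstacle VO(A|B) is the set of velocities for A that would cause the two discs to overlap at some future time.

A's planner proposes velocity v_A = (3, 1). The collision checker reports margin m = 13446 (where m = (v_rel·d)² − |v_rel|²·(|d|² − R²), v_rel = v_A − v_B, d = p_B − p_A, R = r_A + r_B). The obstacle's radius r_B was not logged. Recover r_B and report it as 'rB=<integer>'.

m = 13446
d = (12, -6);  v_rel = (11, -7),  |v_rel|² = 170
v_rel×d = (11)·(-6) − (-7)·(12) = 18
since m = R²·170 − 18²:  R² = (324 + 13446) / 170 = 81
R = √81 = 9  ⇒  r_B = 9 − 6 = 3

rB=3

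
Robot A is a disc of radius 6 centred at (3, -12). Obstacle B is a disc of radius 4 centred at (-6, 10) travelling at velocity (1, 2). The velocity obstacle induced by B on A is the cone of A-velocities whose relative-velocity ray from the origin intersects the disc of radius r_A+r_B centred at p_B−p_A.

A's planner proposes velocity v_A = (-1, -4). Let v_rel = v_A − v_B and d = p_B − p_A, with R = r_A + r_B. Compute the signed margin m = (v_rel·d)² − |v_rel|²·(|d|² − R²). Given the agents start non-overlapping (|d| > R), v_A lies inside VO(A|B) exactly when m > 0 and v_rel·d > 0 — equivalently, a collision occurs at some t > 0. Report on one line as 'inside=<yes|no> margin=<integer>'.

d = (-9, 22),  |d|² = 565;  R = 6+4 = 10,  c = 565−10² = 465
v_rel = (-2, -6),  |v_rel|² = 40;  v_rel·d = (-2)·(-9) + (-6)·(22) = -114
40·t² + 228·t + 465 = 0  ⇒  m = (-114)² − 40·465 = -5604
m = -5604 < 0,  v_rel·d = -114 < 0  ⇒  outside

inside=no margin=-5604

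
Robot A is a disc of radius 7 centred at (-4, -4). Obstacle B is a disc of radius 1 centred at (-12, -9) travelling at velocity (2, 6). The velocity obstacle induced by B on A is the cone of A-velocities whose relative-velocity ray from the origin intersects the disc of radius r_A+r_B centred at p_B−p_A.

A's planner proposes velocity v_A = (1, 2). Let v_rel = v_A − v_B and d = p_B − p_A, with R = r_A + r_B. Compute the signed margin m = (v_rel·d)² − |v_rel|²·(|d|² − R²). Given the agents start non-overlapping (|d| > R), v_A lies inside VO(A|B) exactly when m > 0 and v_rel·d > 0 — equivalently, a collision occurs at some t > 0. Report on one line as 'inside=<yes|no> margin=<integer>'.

d = (-8, -5),  |d|² = 89;  R = 7+1 = 8,  c = 89−8² = 25
v_rel = (-1, -4),  |v_rel|² = 17;  v_rel·d = (-1)·(-8) + (-4)·(-5) = 28
17·t² − 56·t + 25 = 0  ⇒  m = 28² − 17·25 = 359
m = 359 > 0,  v_rel·d = 28 > 0  ⇒  inside

inside=yes margin=359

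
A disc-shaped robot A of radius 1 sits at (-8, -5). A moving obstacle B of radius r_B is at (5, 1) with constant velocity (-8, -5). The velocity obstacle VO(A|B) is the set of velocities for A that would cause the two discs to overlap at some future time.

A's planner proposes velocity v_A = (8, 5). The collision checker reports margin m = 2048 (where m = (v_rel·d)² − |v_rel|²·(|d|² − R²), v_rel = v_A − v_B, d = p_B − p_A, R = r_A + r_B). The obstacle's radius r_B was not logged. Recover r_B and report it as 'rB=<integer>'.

m = 2048
d = (13, 6);  v_rel = (16, 10),  |v_rel|² = 356
v_rel×d = (16)·(6) − (10)·(13) = -34
since m = R²·356 − (-34)²:  R² = (1156 + 2048) / 356 = 9
R = √9 = 3  ⇒  r_B = 3 − 1 = 2

rB=2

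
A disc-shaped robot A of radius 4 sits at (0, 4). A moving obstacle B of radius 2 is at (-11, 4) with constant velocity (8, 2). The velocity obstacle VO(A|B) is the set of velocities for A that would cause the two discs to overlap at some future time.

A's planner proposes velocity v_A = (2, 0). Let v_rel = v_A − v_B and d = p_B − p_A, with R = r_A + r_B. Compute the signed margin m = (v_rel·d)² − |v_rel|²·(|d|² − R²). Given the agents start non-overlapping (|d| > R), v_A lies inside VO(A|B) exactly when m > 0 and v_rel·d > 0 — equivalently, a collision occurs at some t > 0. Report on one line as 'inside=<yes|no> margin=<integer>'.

d = (-11, 0),  |d|² = 121;  R = 4+2 = 6,  c = 121−6² = 85
v_rel = (-6, -2),  |v_rel|² = 40;  v_rel·d = (-6)·(-11) + (-2)·(0) = 66
40·t² − 132·t + 85 = 0  ⇒  m = 66² − 40·85 = 956
m = 956 > 0,  v_rel·d = 66 > 0  ⇒  inside

inside=yes margin=956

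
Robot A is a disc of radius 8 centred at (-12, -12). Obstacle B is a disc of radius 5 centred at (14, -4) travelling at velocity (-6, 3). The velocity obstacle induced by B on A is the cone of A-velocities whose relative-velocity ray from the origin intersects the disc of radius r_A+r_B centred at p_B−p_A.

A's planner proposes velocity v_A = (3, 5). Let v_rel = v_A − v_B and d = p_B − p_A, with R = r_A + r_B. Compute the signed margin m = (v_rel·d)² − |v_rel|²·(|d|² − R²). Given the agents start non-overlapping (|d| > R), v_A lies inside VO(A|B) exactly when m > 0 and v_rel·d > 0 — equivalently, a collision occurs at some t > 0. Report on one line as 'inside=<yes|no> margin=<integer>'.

d = (26, 8),  |d|² = 740;  R = 8+5 = 13,  c = 740−13² = 571
v_rel = (9, 2),  |v_rel|² = 85;  v_rel·d = (9)·(26) + (2)·(8) = 250
85·t² − 500·t + 571 = 0  ⇒  m = 250² − 85·571 = 13965
m = 13965 > 0,  v_rel·d = 250 > 0  ⇒  inside

inside=yes margin=13965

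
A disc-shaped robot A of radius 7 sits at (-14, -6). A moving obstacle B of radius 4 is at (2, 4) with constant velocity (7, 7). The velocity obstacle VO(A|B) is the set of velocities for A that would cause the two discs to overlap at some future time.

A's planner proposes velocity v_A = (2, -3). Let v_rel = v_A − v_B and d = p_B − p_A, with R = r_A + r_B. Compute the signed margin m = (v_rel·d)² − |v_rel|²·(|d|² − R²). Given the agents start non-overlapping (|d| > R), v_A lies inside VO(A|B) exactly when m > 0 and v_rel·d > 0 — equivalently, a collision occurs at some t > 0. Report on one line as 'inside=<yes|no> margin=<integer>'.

d = (16, 10),  |d|² = 356;  R = 7+4 = 11,  c = 356−11² = 235
v_rel = (-5, -10),  |v_rel|² = 125;  v_rel·d = (-5)·(16) + (-10)·(10) = -180
125·t² + 360·t + 235 = 0  ⇒  m = (-180)² − 125·235 = 3025
m = 3025 > 0,  v_rel·d = -180 < 0  ⇒  outside

inside=no margin=3025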